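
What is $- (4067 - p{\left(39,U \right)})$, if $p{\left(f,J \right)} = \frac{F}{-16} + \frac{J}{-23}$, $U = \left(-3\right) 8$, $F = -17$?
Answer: $- \frac{1495881}{368} \approx -4064.9$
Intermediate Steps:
$U = -24$
$p{\left(f,J \right)} = \frac{17}{16} - \frac{J}{23}$ ($p{\left(f,J \right)} = - \frac{17}{-16} + \frac{J}{-23} = \left(-17\right) \left(- \frac{1}{16}\right) + J \left(- \frac{1}{23}\right) = \frac{17}{16} - \frac{J}{23}$)
$- (4067 - p{\left(39,U \right)}) = - (4067 - \left(\frac{17}{16} - - \frac{24}{23}\right)) = - (4067 - \left(\frac{17}{16} + \frac{24}{23}\right)) = - (4067 - \frac{775}{368}) = \left(-1\right) \frac{1495881}{368} = - \frac{1495881}{368}$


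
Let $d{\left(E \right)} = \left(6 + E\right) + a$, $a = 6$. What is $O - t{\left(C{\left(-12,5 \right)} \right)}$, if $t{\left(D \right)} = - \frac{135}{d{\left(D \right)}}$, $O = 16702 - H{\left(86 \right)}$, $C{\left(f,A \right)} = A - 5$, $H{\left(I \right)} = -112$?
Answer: $\frac{67301}{4} \approx 16825.0$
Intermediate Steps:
$C{\left(f,A \right)} = -5 + A$ ($C{\left(f,A \right)} = A - 5 = -5 + A$)
$d{\left(E \right)} = 12 + E$ ($d{\left(E \right)} = \left(6 + E\right) + 6 = 12 + E$)
$O = 16814$ ($O = 16702 - -112 = 16702 + 112 = 16814$)
$t{\left(D \right)} = - \frac{135}{12 + D}$
$O - t{\left(C{\left(-12,5 \right)} \right)} = 16814 - - \frac{135}{12 + \left(-5 + 5\right)} = 16814 - - \frac{135}{12 + 0} = 16814 - - \frac{135}{12} = 16814 - \left(-135\right) \frac{1}{12} = 16814 - - \frac{45}{4} = 16814 + \frac{45}{4} = \frac{67301}{4}$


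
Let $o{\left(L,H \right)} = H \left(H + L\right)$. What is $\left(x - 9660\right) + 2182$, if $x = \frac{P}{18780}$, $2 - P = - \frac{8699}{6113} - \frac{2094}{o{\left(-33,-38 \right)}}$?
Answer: $- \frac{96508626575912}{12905673905} \approx -7478.0$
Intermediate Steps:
$P = \frac{34628136}{8246437}$ ($P = 2 - \left(- \frac{8699}{6113} - \frac{2094}{\left(-38\right) \left(-38 - 33\right)}\right) = 2 - \left(\left(-8699\right) \frac{1}{6113} - \frac{2094}{\left(-38\right) \left(-71\right)}\right) = 2 - \left(- \frac{8699}{6113} - \frac{2094}{2698}\right) = 2 - \left(- \frac{8699}{6113} - \frac{1047}{1349}\right) = 2 - - \frac{18135262}{8246437} = 2 + \frac{18135262}{8246437} = \frac{34628136}{8246437} \approx 4.1992$)
$x = \frac{2885678}{12905673905}$ ($x = \frac{34628136}{8246437 \cdot 18780} = \frac{34628136}{8246437} \cdot \frac{1}{18780} = \frac{2885678}{12905673905} \approx 0.0002236$)
$\left(x - 9660\right) + 2182 = \left(\frac{2885678}{12905673905} - 9660\right) + 2182 = - \frac{124668807036622}{12905673905} + 2182 = - \frac{96508626575912}{12905673905}$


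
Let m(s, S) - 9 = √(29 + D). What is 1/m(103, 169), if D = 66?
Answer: -9/14 + √95/14 ≈ 0.053342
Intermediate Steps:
m(s, S) = 9 + √95 (m(s, S) = 9 + √(29 + 66) = 9 + √95)
1/m(103, 169) = 1/(9 + √95)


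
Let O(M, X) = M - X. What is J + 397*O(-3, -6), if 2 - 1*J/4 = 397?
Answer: -389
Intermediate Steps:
J = -1580 (J = 8 - 4*397 = 8 - 1588 = -1580)
J + 397*O(-3, -6) = -1580 + 397*(-3 - 1*(-6)) = -1580 + 397*(-3 + 6) = -1580 + 397*3 = -1580 + 1191 = -389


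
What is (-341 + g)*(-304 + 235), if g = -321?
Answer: 45678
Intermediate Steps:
(-341 + g)*(-304 + 235) = (-341 - 321)*(-304 + 235) = -662*(-69) = 45678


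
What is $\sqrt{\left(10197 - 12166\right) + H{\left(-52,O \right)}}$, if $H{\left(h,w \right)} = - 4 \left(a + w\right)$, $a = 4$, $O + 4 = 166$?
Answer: $i \sqrt{2633} \approx 51.313 i$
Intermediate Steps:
$O = 162$ ($O = -4 + 166 = 162$)
$H{\left(h,w \right)} = -16 - 4 w$ ($H{\left(h,w \right)} = - 4 \left(4 + w\right) = -16 - 4 w$)
$\sqrt{\left(10197 - 12166\right) + H{\left(-52,O \right)}} = \sqrt{\left(10197 - 12166\right) - 664} = \sqrt{-1969 - 664} = \sqrt{-2633} = i \sqrt{2633}$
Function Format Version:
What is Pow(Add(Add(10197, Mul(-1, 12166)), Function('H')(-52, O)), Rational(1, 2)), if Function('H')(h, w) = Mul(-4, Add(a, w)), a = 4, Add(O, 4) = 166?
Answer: Mul(I, Pow(2633, Rational(1, 2))) ≈ Mul(51.313, I)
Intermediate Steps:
O = 162 (O = Add(-4, 166) = 162)
Function('H')(h, w) = Add(-16, Mul(-4, w)) (Function('H')(h, w) = Mul(-4, Add(4, w)) = Add(-16, Mul(-4, w)))
Pow(Add(Add(10197, Mul(-1, 12166)), Function('H')(-52, O)), Rational(1, 2)) = Pow(Add(Add(10197, Mul(-1, 12166)), Add(-16, Mul(-4, 162))), Rational(1, 2)) = Pow(Add(Add(10197, -12166), Add(-16, -648)), Rational(1, 2)) = Pow(Add(-1969, -664), Rational(1, 2)) = Pow(-2633, Rational(1, 2)) = Mul(I, Pow(2633, Rational(1, 2)))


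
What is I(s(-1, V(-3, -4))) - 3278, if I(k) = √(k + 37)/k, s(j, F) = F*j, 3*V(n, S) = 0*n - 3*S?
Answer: -3278 - √33/4 ≈ -3279.4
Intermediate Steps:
V(n, S) = -S (V(n, S) = (0*n - 3*S)/3 = (0 - 3*S)/3 = (-3*S)/3 = -S)
I(k) = √(37 + k)/k
I(s(-1, V(-3, -4))) - 3278 = √(37 - 1*(-4)*(-1))/((-1*(-4)*(-1))) - 3278 = √(37 + 4*(-1))/((4*(-1))) - 3278 = √(37 - 4)/(-4) - 3278 = -√33/4 - 3278 = -3278 - √33/4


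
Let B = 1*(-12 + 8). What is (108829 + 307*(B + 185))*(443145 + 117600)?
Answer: 92184235020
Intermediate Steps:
B = -4 (B = 1*(-4) = -4)
(108829 + 307*(B + 185))*(443145 + 117600) = (108829 + 307*(-4 + 185))*(443145 + 117600) = (108829 + 307*181)*560745 = (108829 + 55567)*560745 = 164396*560745 = 92184235020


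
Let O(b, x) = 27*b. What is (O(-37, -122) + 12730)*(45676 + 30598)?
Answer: 894770294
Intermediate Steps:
(O(-37, -122) + 12730)*(45676 + 30598) = (27*(-37) + 12730)*(45676 + 30598) = (-999 + 12730)*76274 = 11731*76274 = 894770294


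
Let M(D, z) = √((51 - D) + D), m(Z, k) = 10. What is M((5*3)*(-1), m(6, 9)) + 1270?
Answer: 1270 + √51 ≈ 1277.1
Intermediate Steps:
M(D, z) = √51
M((5*3)*(-1), m(6, 9)) + 1270 = √51 + 1270 = 1270 + √51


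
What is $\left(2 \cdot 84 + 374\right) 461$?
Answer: $249862$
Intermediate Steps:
$\left(2 \cdot 84 + 374\right) 461 = \left(168 + 374\right) 461 = 542 \cdot 461 = 249862$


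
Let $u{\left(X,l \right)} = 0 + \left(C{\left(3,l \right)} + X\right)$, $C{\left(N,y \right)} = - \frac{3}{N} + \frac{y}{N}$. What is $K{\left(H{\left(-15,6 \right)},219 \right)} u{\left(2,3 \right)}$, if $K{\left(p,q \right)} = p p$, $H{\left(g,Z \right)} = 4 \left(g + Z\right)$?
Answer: $2592$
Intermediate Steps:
$H{\left(g,Z \right)} = 4 Z + 4 g$ ($H{\left(g,Z \right)} = 4 \left(Z + g\right) = 4 Z + 4 g$)
$K{\left(p,q \right)} = p^{2}$
$u{\left(X,l \right)} = -1 + X + \frac{l}{3}$ ($u{\left(X,l \right)} = 0 + \left(\frac{-3 + l}{3} + X\right) = 0 + \left(\left(-1 + \frac{l}{3}\right) + X\right) = 0 + \left(-1 + X + \frac{l}{3}\right) = -1 + X + \frac{l}{3}$)
$K{\left(H{\left(-15,6 \right)},219 \right)} u{\left(2,3 \right)} = \left(4 \cdot 6 + 4 \left(-15\right)\right)^{2} \left(-1 + 2 + \frac{1}{3} \cdot 3\right) = \left(24 - 60\right)^{2} \left(-1 + 2 + 1\right) = \left(-36\right)^{2} \cdot 2 = 1296 \cdot 2 = 2592$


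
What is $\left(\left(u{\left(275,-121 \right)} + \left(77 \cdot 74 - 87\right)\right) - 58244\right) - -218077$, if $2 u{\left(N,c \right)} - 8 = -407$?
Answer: $\frac{330489}{2} \approx 1.6524 \cdot 10^{5}$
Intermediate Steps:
$u{\left(N,c \right)} = - \frac{399}{2}$ ($u{\left(N,c \right)} = 4 + \frac{1}{2} \left(-407\right) = 4 - \frac{407}{2} = - \frac{399}{2}$)
$\left(\left(u{\left(275,-121 \right)} + \left(77 \cdot 74 - 87\right)\right) - 58244\right) - -218077 = \left(\left(- \frac{399}{2} + \left(77 \cdot 74 - 87\right)\right) - 58244\right) - -218077 = \left(\left(- \frac{399}{2} + \left(5698 - 87\right)\right) - 58244\right) + 218077 = \left(\left(- \frac{399}{2} + 5611\right) - 58244\right) + 218077 = \left(\frac{10823}{2} - 58244\right) + 218077 = - \frac{105665}{2} + 218077 = \frac{330489}{2}$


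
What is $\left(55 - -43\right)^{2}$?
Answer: $9604$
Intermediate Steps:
$\left(55 - -43\right)^{2} = \left(55 + 43\right)^{2} = 98^{2} = 9604$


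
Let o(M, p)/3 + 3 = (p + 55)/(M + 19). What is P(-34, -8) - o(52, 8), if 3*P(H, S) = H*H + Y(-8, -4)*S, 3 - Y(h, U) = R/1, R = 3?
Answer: 83426/213 ≈ 391.67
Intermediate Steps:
Y(h, U) = 0 (Y(h, U) = 3 - 3/1 = 3 - 3 = 0)
o(M, p) = -9 + 3*(55 + p)/(19 + M) (o(M, p) = -9 + 3*((p + 55)/(M + 19)) = -9 + 3*((55 + p)/(19 + M)) = -9 + 3*(55 + p)/(19 + M))
P(H, S) = H²/3 (P(H, S) = (H*H + 0*S)/3 = (H² + 0)/3 = H²/3)
P(-34, -8) - o(52, 8) = (⅓)*(-34)² - 3*(-2 + 8 - 3*52)/(19 + 52) = (⅓)*1156 - 3*(-2 + 8 - 156)/71 = 1156/3 - 3*(-150)/71 = 1156/3 - 1*(-450/71) = 1156/3 + 450/71 = 83426/213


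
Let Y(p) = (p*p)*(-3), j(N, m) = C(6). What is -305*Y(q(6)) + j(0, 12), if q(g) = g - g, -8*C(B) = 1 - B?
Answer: 5/8 ≈ 0.62500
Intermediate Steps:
C(B) = -⅛ + B/8 (C(B) = -(1 - B)/8 = -⅛ + B/8)
j(N, m) = 5/8 (j(N, m) = -⅛ + (⅛)*6 = -⅛ + ¾ = 5/8)
q(g) = 0
Y(p) = -3*p² (Y(p) = p²*(-3) = -3*p²)
-305*Y(q(6)) + j(0, 12) = -(-915)*0² + 5/8 = -(-915)*0 + 5/8 = -305*0 + 5/8 = 0 + 5/8 = 5/8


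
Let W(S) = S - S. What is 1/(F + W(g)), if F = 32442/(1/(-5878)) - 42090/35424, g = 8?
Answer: -5904/1125857831719 ≈ -5.2440e-9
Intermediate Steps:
F = -1125857831719/5904 (F = 32442/(-1/5878) - 42090*1/35424 = 32442*(-5878) - 7015/5904 = -190694076 - 7015/5904 = -1125857831719/5904 ≈ -1.9069e+8)
W(S) = 0
1/(F + W(g)) = 1/(-1125857831719/5904 + 0) = 1/(-1125857831719/5904) = -5904/1125857831719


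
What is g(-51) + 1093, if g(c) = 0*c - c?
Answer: 1144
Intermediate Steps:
g(c) = -c (g(c) = 0 - c = -c)
g(-51) + 1093 = -1*(-51) + 1093 = 51 + 1093 = 1144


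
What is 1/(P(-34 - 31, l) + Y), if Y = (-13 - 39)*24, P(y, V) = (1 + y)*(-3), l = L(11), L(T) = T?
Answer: -1/1056 ≈ -0.00094697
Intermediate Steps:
l = 11
P(y, V) = -3 - 3*y
Y = -1248 (Y = -52*24 = -1248)
1/(P(-34 - 31, l) + Y) = 1/((-3 - 3*(-34 - 31)) - 1248) = 1/((-3 - 3*(-65)) - 1248) = 1/((-3 + 195) - 1248) = 1/(192 - 1248) = 1/(-1056) = -1/1056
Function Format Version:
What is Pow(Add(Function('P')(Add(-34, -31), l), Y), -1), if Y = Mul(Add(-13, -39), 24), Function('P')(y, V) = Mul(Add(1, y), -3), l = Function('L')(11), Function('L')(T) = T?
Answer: Rational(-1, 1056) ≈ -0.00094697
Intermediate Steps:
l = 11
Function('P')(y, V) = Add(-3, Mul(-3, y))
Y = -1248 (Y = Mul(-52, 24) = -1248)
Pow(Add(Function('P')(Add(-34, -31), l), Y), -1) = Pow(Add(Add(-3, Mul(-3, Add(-34, -31))), -1248), -1) = Pow(Add(Add(-3, Mul(-3, -65)), -1248), -1) = Pow(Add(Add(-3, 195), -1248), -1) = Pow(Add(192, -1248), -1) = Pow(-1056, -1) = Rational(-1, 1056)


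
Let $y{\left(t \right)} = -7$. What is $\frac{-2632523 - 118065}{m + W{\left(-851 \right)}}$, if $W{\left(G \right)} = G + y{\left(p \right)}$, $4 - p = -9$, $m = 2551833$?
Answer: $- \frac{2750588}{2550975} \approx -1.0782$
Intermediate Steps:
$p = 13$ ($p = 4 - -9 = 4 + 9 = 13$)
$W{\left(G \right)} = -7 + G$ ($W{\left(G \right)} = G - 7 = -7 + G$)
$\frac{-2632523 - 118065}{m + W{\left(-851 \right)}} = \frac{-2632523 - 118065}{2551833 - 858} = - \frac{2750588}{2551833 - 858} = - \frac{2750588}{2550975}$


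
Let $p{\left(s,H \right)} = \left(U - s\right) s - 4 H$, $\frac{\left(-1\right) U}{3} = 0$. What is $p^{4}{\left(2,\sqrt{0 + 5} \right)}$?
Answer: $14336 + 6144 \sqrt{5} \approx 28074.0$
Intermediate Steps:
$U = 0$ ($U = \left(-3\right) 0 = 0$)
$p{\left(s,H \right)} = - s^{2} - 4 H$ ($p{\left(s,H \right)} = \left(0 - s\right) s - 4 H = - s s - 4 H = - s^{2} - 4 H$)
$p^{4}{\left(2,\sqrt{0 + 5} \right)} = \left(- 2^{2} - 4 \sqrt{0 + 5}\right)^{4} = \left(\left(-1\right) 4 - 4 \sqrt{5}\right)^{4} = \left(-4 - 4 \sqrt{5}\right)^{4}$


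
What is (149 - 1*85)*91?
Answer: 5824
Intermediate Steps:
(149 - 1*85)*91 = (149 - 85)*91 = 64*91 = 5824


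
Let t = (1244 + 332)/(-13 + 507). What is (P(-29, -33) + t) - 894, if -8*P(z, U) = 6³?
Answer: -226699/247 ≈ -917.81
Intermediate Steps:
P(z, U) = -27 (P(z, U) = -⅛*6³ = -⅛*216 = -27)
t = 788/247 (t = 1576/494 = 1576*(1/494) = 788/247 ≈ 3.1903)
(P(-29, -33) + t) - 894 = (-27 + 788/247) - 894 = -5881/247 - 894 = -226699/247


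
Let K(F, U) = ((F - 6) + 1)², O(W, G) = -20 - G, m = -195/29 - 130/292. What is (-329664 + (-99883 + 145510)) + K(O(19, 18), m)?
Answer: -282188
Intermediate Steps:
m = -30355/4234 (m = -195*1/29 - 130*1/292 = -195/29 - 65/146 = -30355/4234 ≈ -7.1693)
K(F, U) = (-5 + F)² (K(F, U) = ((-6 + F) + 1)² = (-5 + F)²)
(-329664 + (-99883 + 145510)) + K(O(19, 18), m) = (-329664 + (-99883 + 145510)) + (-5 + (-20 - 1*18))² = (-329664 + 45627) + (-5 + (-20 - 18))² = -284037 + (-5 - 38)² = -284037 + (-43)² = -284037 + 1849 = -282188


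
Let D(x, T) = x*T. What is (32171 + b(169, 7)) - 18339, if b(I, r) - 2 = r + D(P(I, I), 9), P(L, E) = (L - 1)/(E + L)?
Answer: 2339885/169 ≈ 13845.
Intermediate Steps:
P(L, E) = (-1 + L)/(E + L)
D(x, T) = T*x
b(I, r) = 2 + r + 9*(-1 + I)/(2*I) (b(I, r) = 2 + (r + 9*((-1 + I)/(I + I))) = 2 + (r + 9*((-1 + I)/((2*I)))) = 2 + (r + 9*((1/(2*I))*(-1 + I))) = 2 + (r + 9*((-1 + I)/(2*I))) = 2 + (r + 9*(-1 + I)/(2*I)) = 2 + r + 9*(-1 + I)/(2*I))
(32171 + b(169, 7)) - 18339 = (32171 + (13/2 + 7 - 9/2/169)) - 18339 = (32171 + (13/2 + 7 - 9/2*1/169)) - 18339 = (32171 + (13/2 + 7 - 9/338)) - 18339 = (32171 + 2277/169) - 18339 = 5439176/169 - 18339 = 2339885/169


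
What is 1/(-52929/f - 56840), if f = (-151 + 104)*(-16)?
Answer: -752/42796609 ≈ -1.7571e-5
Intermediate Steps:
f = 752 (f = -47*(-16) = 752)
1/(-52929/f - 56840) = 1/(-52929/752 - 56840) = 1/(-42796609/752) = -752/42796609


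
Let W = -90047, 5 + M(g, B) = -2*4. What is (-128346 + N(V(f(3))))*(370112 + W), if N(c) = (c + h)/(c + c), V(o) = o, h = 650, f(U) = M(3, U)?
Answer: -71904168165/2 ≈ -3.5952e+10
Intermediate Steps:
M(g, B) = -13 (M(g, B) = -5 - 2*4 = -5 - 8 = -13)
f(U) = -13
N(c) = (650 + c)/(2*c) (N(c) = (c + 650)/(c + c) = (650 + c)/((2*c)) = (650 + c)*(1/(2*c)) = (650 + c)/(2*c))
(-128346 + N(V(f(3))))*(370112 + W) = (-128346 + (½)*(650 - 13)/(-13))*(370112 - 90047) = (-128346 + (½)*(-1/13)*637)*280065 = (-128346 - 49/2)*280065 = -256741/2*280065 = -71904168165/2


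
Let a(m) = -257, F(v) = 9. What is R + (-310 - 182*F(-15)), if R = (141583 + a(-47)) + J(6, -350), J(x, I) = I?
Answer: 139028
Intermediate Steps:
R = 140976 (R = (141583 - 257) - 350 = 141326 - 350 = 140976)
R + (-310 - 182*F(-15)) = 140976 + (-310 - 182*9) = 140976 + (-310 - 1638) = 140976 - 1948 = 139028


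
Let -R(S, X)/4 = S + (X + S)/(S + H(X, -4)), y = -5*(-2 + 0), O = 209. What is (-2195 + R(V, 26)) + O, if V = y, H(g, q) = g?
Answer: -2030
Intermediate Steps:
y = 10 (y = -5*(-2) = 10)
V = 10
R(S, X) = -4 - 4*S (R(S, X) = -4*(S + (X + S)/(S + X)) = -4*(S + (S + X)/(S + X)) = -4*(S + 1) = -4*(1 + S) = -4 - 4*S)
(-2195 + R(V, 26)) + O = (-2195 + (-4 - 4*10)) + 209 = (-2195 + (-4 - 40)) + 209 = (-2195 - 44) + 209 = -2239 + 209 = -2030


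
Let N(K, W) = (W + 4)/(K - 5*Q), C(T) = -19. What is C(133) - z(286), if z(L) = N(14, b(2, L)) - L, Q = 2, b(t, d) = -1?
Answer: 1065/4 ≈ 266.25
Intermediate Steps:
N(K, W) = (4 + W)/(-10 + K) (N(K, W) = (W + 4)/(K - 5*2) = (4 + W)/(K - 10) = (4 + W)/(-10 + K))
z(L) = ¾ - L (z(L) = (4 - 1)/(-10 + 14) - L = 3/4 - L = (¼)*3 - L = ¾ - L)
C(133) - z(286) = -19 - (¾ - 1*286) = -19 - (¾ - 286) = -19 - 1*(-1141/4) = -19 + 1141/4 = 1065/4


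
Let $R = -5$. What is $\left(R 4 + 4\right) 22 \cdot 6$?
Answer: $-2112$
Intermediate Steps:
$\left(R 4 + 4\right) 22 \cdot 6 = \left(\left(-5\right) 4 + 4\right) 22 \cdot 6 = \left(-20 + 4\right) 22 \cdot 6 = \left(-16\right) 22 \cdot 6 = \left(-352\right) 6 = -2112$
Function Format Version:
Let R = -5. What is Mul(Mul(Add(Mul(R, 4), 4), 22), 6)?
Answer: -2112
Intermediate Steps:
Mul(Mul(Add(Mul(R, 4), 4), 22), 6) = Mul(Mul(Add(Mul(-5, 4), 4), 22), 6) = Mul(Mul(Add(-20, 4), 22), 6) = Mul(Mul(-16, 22), 6) = Mul(-352, 6) = -2112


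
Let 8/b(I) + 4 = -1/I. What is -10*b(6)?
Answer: 96/5 ≈ 19.200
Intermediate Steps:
b(I) = 8/(-4 - 1/I)
-10*b(6) = -(-80)*6/(1 + 4*6) = -(-80)*6/(1 + 24) = -(-80)*6/25 = -10*(-48/25) = 96/5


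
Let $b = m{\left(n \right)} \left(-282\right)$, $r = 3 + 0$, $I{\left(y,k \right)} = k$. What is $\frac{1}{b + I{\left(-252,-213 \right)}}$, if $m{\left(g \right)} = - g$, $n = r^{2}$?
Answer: $\frac{1}{2325} \approx 0.00043011$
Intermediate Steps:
$r = 3$
$n = 9$ ($n = 3^{2} = 9$)
$b = 2538$ ($b = \left(-1\right) 9 \left(-282\right) = \left(-9\right) \left(-282\right) = 2538$)
$\frac{1}{b + I{\left(-252,-213 \right)}} = \frac{1}{2538 - 213} = \frac{1}{2325}$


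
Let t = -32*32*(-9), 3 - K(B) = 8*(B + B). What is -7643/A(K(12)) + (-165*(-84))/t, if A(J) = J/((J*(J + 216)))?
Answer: -52828031/256 ≈ -2.0636e+5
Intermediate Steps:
K(B) = 3 - 16*B (K(B) = 3 - 8*(B + B) = 3 - 8*2*B = 3 - 16*B)
t = 9216 (t = -1024*(-9) = 9216)
A(J) = 1/(216 + J) (A(J) = J/((J*(216 + J))) = J*(1/(J*(216 + J))) = 1/(216 + J))
-7643/A(K(12)) + (-165*(-84))/t = -(1673817 - 1467456) - 165*(-84)/9216 = -7643/(1/(216 + (3 - 192))) + 13860*(1/9216) = -7643/(1/(216 - 189)) + 385/256 = -7643/(1/27) + 385/256 = -7643/1/27 + 385/256 = -7643*27 + 385/256 = -206361 + 385/256 = -52828031/256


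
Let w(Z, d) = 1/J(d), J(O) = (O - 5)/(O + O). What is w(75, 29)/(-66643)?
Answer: -29/799716 ≈ -3.6263e-5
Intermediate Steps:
J(O) = (-5 + O)/(2*O) (J(O) = (-5 + O)/((2*O)) = (-5 + O)*(1/(2*O)) = (-5 + O)/(2*O))
w(Z, d) = 2*d/(-5 + d) (w(Z, d) = 1/((-5 + d)/(2*d)) = 2*d/(-5 + d))
w(75, 29)/(-66643) = (2*29/(-5 + 29))/(-66643) = (2*29/24)*(-1/66643) = (2*29*(1/24))*(-1/66643) = (29/12)*(-1/66643) = -29/799716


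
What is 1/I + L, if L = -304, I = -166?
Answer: -50465/166 ≈ -304.01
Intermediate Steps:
1/I + L = 1/(-166) - 304 = -1/166 - 304 = -50465/166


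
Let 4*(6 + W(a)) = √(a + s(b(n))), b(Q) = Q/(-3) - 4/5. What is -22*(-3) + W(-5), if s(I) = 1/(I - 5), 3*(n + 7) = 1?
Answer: 60 + 5*I*√5474/644 ≈ 60.0 + 0.57443*I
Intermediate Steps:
n = -20/3 (n = -7 + (⅓)*1 = -7 + ⅓ = -20/3 ≈ -6.6667)
b(Q) = -⅘ - Q/3 (b(Q) = Q*(-⅓) - 4*⅕ = -Q/3 - ⅘ = -⅘ - Q/3)
s(I) = 1/(-5 + I)
W(a) = -6 + √(-45/161 + a)/4 (W(a) = -6 + √(a + 1/(-5 + (-⅘ - ⅓*(-20/3))))/4 = -6 + √(a + 1/(-5 + (-⅘ + 20/9)))/4 = -6 + √(a + 1/(-5 + 64/45))/4 = -6 + √(a + 1/(-161/45))/4 = -6 + √(a - 45/161)/4 = -6 + √(-45/161 + a)/4)
-22*(-3) + W(-5) = -22*(-3) + (-6 + √(-7245 + 25921*(-5))/644) = 66 + (-6 + √(-7245 - 129605)/644) = 66 + (-6 + √(-136850)/644) = 66 + (-6 + (5*I*√5474)/644) = 66 + (-6 + 5*I*√5474/644) = 60 + 5*I*√5474/644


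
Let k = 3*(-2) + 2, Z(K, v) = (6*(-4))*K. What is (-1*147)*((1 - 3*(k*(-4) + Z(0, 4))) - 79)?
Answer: 18522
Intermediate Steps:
Z(K, v) = -24*K
k = -4 (k = -6 + 2 = -4)
(-1*147)*((1 - 3*(k*(-4) + Z(0, 4))) - 79) = (-1*147)*((1 - 3*(-4*(-4) - 24*0)) - 79) = -147*((1 - 3*(16 + 0)) - 79) = -147*((1 - 3*16) - 79) = -147*((1 - 48) - 79) = -147*(-47 - 79) = -147*(-126) = 18522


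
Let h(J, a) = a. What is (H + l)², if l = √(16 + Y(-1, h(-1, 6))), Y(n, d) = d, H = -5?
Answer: (5 - √22)² ≈ 0.095842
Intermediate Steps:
l = √22 (l = √(16 + 6) = √22 ≈ 4.6904)
(H + l)² = (-5 + √22)²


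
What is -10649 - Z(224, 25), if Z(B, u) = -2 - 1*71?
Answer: -10576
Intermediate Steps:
Z(B, u) = -73 (Z(B, u) = -2 - 71 = -73)
-10649 - Z(224, 25) = -10649 - 1*(-73) = -10649 + 73 = -10576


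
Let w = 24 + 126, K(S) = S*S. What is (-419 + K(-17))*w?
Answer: -19500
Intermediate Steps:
K(S) = S**2
w = 150
(-419 + K(-17))*w = (-419 + (-17)**2)*150 = (-419 + 289)*150 = -130*150 = -19500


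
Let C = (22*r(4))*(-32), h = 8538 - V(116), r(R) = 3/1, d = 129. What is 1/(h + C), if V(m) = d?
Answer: 1/6297 ≈ 0.00015881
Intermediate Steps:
V(m) = 129
r(R) = 3 (r(R) = 3*1 = 3)
h = 8409 (h = 8538 - 1*129 = 8538 - 129 = 8409)
C = -2112 (C = (22*3)*(-32) = 66*(-32) = -2112)
1/(h + C) = 1/(8409 - 2112) = 1/6297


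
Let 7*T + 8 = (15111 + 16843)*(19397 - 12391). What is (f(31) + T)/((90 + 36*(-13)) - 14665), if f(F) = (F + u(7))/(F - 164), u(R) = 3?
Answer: -4253524570/2000719 ≈ -2126.0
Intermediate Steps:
T = 31981388 (T = -8/7 + ((15111 + 16843)*(19397 - 12391))/7 = -8/7 + (31954*7006)/7 = -8/7 + (⅐)*223869724 = -8/7 + 223869724/7 = 31981388)
f(F) = (3 + F)/(-164 + F) (f(F) = (F + 3)/(F - 164) = (3 + F)/(-164 + F))
(f(31) + T)/((90 + 36*(-13)) - 14665) = ((3 + 31)/(-164 + 31) + 31981388)/((90 + 36*(-13)) - 14665) = (34/(-133) + 31981388)/((90 - 468) - 14665) = (-1/133*34 + 31981388)/(-378 - 14665) = (-34/133 + 31981388)/(-15043) = (4253524570/133)*(-1/15043) = -4253524570/2000719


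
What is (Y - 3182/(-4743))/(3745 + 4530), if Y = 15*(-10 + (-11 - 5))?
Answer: -1846588/39248325 ≈ -0.047049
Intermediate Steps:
Y = -390 (Y = 15*(-10 - 16) = 15*(-26) = -390)
(Y - 3182/(-4743))/(3745 + 4530) = (-390 - 3182/(-4743))/(3745 + 4530) = (-390 - 3182*(-1/4743))/8275 = (-390 + 3182/4743)*(1/8275) = -1846588/4743*1/8275 = -1846588/39248325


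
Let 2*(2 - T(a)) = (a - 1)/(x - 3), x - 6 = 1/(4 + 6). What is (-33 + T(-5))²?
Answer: 866761/961 ≈ 901.94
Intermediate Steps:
x = 61/10 (x = 6 + 1/(4 + 6) = 6 + 1/10 = 6 + ⅒ = 61/10 ≈ 6.1000)
T(a) = 67/31 - 5*a/31 (T(a) = 2 - (a - 1)/(2*(61/10 - 3)) = 2 - (-1 + a)/(2*31/10) = 2 - (-1 + a)*10/(2*31) = 2 - (-10/31 + 10*a/31)/2 = 2 + (5/31 - 5*a/31) = 67/31 - 5*a/31)
(-33 + T(-5))² = (-33 + (67/31 - 5/31*(-5)))² = (-33 + (67/31 + 25/31))² = (-33 + 92/31)² = (-931/31)² = 866761/961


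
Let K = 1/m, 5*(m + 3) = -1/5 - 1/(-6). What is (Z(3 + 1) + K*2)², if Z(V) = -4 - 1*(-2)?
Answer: 1444804/203401 ≈ 7.1032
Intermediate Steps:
Z(V) = -2 (Z(V) = -4 + 2 = -2)
m = -451/150 (m = -3 + (-1/5 - 1/(-6))/5 = -3 + (-1*⅕ - 1*(-⅙))/5 = -3 + (-⅕ + ⅙)/5 = -3 + (⅕)*(-1/30) = -3 - 1/150 = -451/150 ≈ -3.0067)
K = -150/451 (K = 1/(-451/150) = -150/451 ≈ -0.33259)
(Z(3 + 1) + K*2)² = (-2 - 150/451*2)² = (-2 - 300/451)² = (-1202/451)² = 1444804/203401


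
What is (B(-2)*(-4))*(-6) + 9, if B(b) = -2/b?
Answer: 33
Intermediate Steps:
(B(-2)*(-4))*(-6) + 9 = (-2/(-2)*(-4))*(-6) + 9 = (-2*(-½)*(-4))*(-6) + 9 = (1*(-4))*(-6) + 9 = -4*(-6) + 9 = 24 + 9 = 33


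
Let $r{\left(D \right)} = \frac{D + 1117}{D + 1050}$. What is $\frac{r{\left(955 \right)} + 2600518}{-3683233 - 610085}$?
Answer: $- \frac{869006777}{1434683765} \approx -0.60571$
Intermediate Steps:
$r{\left(D \right)} = \frac{1117 + D}{1050 + D}$
$\frac{r{\left(955 \right)} + 2600518}{-3683233 - 610085} = \frac{\frac{1117 + 955}{1050 + 955} + 2600518}{-3683233 - 610085} = \frac{\frac{1}{2005} \cdot 2072 + 2600518}{-4293318} = \left(\frac{1}{2005} \cdot 2072 + 2600518\right) \left(- \frac{1}{4293318}\right) = \left(\frac{2072}{2005} + 2600518\right) \left(- \frac{1}{4293318}\right) = \frac{5214040662}{2005} \left(- \frac{1}{4293318}\right) = - \frac{869006777}{1434683765}$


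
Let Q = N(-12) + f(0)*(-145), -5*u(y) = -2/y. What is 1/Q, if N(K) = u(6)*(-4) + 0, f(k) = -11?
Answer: 15/23921 ≈ 0.00062706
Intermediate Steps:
u(y) = 2/(5*y) (u(y) = -(-2)/(5*y) = 2/(5*y))
N(K) = -4/15 (N(K) = ((⅖)/6)*(-4) + 0 = ((⅖)*(⅙))*(-4) + 0 = (1/15)*(-4) + 0 = -4/15 + 0 = -4/15)
Q = 23921/15 (Q = -4/15 - 11*(-145) = -4/15 + 1595 = 23921/15 ≈ 1594.7)
1/Q = 1/(23921/15) = 15/23921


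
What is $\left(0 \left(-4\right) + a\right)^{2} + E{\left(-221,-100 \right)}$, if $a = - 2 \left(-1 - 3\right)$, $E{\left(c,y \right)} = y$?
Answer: $-36$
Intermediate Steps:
$a = 8$ ($a = \left(-2\right) \left(-4\right) = 8$)
$\left(0 \left(-4\right) + a\right)^{2} + E{\left(-221,-100 \right)} = \left(0 \left(-4\right) + 8\right)^{2} - 100 = \left(0 + 8\right)^{2} - 100 = 8^{2} - 100 = 64 - 100 = -36$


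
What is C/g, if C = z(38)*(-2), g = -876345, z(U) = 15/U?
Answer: 1/1110037 ≈ 9.0087e-7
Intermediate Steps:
C = -15/19 (C = (15/38)*(-2) = -15/19 ≈ -0.78947)
C/g = -15/19/(-876345) = -15/19*(-1/876345) = 1/1110037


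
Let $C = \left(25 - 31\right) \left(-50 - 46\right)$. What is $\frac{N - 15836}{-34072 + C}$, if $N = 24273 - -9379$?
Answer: $- \frac{2227}{4187} \approx -0.53188$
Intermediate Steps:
$C = 576$ ($C = \left(25 - 31\right) \left(-96\right) = \left(-6\right) \left(-96\right) = 576$)
$N = 33652$ ($N = 24273 + 9379 = 33652$)
$\frac{N - 15836}{-34072 + C} = \frac{33652 - 15836}{-34072 + 576} = \frac{17816}{-33496} = 17816 \left(- \frac{1}{33496}\right) = - \frac{2227}{4187}$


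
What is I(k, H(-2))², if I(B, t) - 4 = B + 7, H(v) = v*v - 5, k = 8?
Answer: 361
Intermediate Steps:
H(v) = -5 + v² (H(v) = v² - 5 = -5 + v²)
I(B, t) = 11 + B (I(B, t) = 4 + (B + 7) = 4 + (7 + B) = 11 + B)
I(k, H(-2))² = (11 + 8)² = 19² = 361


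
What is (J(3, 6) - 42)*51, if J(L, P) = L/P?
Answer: -4233/2 ≈ -2116.5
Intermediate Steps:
(J(3, 6) - 42)*51 = (3/6 - 42)*51 = (3*(⅙) - 42)*51 = (½ - 42)*51 = -83/2*51 = -4233/2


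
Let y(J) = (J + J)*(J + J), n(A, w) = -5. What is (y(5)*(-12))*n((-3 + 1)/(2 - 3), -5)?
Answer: 6000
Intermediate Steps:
y(J) = 4*J² (y(J) = (2*J)*(2*J) = 4*J²)
(y(5)*(-12))*n((-3 + 1)/(2 - 3), -5) = ((4*5²)*(-12))*(-5) = ((4*25)*(-12))*(-5) = (100*(-12))*(-5) = -1200*(-5) = 6000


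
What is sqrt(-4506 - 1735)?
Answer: 79*I ≈ 79.0*I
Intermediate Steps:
sqrt(-4506 - 1735) = sqrt(-6241) = 79*I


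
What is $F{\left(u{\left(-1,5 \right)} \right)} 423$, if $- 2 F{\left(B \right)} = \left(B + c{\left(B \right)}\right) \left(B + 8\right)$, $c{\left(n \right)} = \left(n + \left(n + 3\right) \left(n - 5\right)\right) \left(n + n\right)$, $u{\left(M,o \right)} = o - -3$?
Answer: $-2246976$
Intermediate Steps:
$u{\left(M,o \right)} = 3 + o$ ($u{\left(M,o \right)} = o + 3 = 3 + o$)
$c{\left(n \right)} = 2 n \left(n + \left(-5 + n\right) \left(3 + n\right)\right)$ ($c{\left(n \right)} = \left(n + \left(3 + n\right) \left(-5 + n\right)\right) 2 n = \left(n + \left(-5 + n\right) \left(3 + n\right)\right) 2 n = 2 n \left(n + \left(-5 + n\right) \left(3 + n\right)\right)$)
$F{\left(B \right)} = - \frac{\left(8 + B\right) \left(B + 2 B \left(-15 + B^{2} - B\right)\right)}{2}$ ($F{\left(B \right)} = - \frac{\left(B + 2 B \left(-15 + B^{2} - B\right)\right) \left(B + 8\right)}{2} = - \frac{\left(B + 2 B \left(-15 + B^{2} - B\right)\right) \left(8 + B\right)}{2} = - \frac{\left(8 + B\right) \left(B + 2 B \left(-15 + B^{2} - B\right)\right)}{2}$)
$F{\left(u{\left(-1,5 \right)} \right)} 423 = \frac{\left(3 + 5\right) \left(232 - 14 \left(3 + 5\right)^{2} - 2 \left(3 + 5\right)^{3} + 45 \left(3 + 5\right)\right)}{2} \cdot 423 = \frac{1}{2} \cdot 8 \left(232 - 14 \cdot 8^{2} - 2 \cdot 8^{3} + 45 \cdot 8\right) 423 = \frac{1}{2} \cdot 8 \left(232 - 896 - 1024 + 360\right) 423 = \frac{1}{2} \cdot 8 \left(-1328\right) 423 = \left(-5312\right) 423 = -2246976$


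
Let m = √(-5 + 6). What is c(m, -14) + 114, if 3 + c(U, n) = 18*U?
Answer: 129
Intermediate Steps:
m = 1 (m = √1 = 1)
c(U, n) = -3 + 18*U
c(m, -14) + 114 = (-3 + 18*1) + 114 = (-3 + 18) + 114 = 15 + 114 = 129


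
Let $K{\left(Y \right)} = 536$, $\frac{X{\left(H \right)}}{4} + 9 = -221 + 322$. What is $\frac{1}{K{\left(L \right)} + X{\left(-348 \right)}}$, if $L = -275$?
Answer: $\frac{1}{904} \approx 0.0011062$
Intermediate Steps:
$X{\left(H \right)} = 368$ ($X{\left(H \right)} = -36 + 4 \left(-221 + 322\right) = -36 + 4 \cdot 101 = -36 + 404 = 368$)
$\frac{1}{K{\left(L \right)} + X{\left(-348 \right)}} = \frac{1}{536 + 368} = \frac{1}{904}$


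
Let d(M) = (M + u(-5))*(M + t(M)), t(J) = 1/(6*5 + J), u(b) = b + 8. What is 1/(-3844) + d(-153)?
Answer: 3617203959/157604 ≈ 22951.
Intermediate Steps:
u(b) = 8 + b
t(J) = 1/(30 + J)
d(M) = (3 + M)*(M + 1/(30 + M)) (d(M) = (M + (8 - 5))*(M + 1/(30 + M)) = (M + 3)*(M + 1/(30 + M)) = (3 + M)*(M + 1/(30 + M)))
1/(-3844) + d(-153) = 1/(-3844) + (3 - 153 - 153*(3 - 153)*(30 - 153))/(30 - 153) = -1/3844 + (3 - 153 - 153*(-150)*(-123))/(-123) = -1/3844 - (3 - 153 - 2822850)/123 = -1/3844 - 1/123*(-2823000) = -1/3844 + 941000/41 = 3617203959/157604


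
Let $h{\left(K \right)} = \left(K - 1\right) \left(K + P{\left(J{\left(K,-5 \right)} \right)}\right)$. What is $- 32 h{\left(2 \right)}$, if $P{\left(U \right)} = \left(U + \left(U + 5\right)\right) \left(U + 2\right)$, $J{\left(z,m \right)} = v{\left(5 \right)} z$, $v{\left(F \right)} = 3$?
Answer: $-4416$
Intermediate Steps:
$J{\left(z,m \right)} = 3 z$
$P{\left(U \right)} = \left(2 + U\right) \left(5 + 2 U\right)$ ($P{\left(U \right)} = \left(U + \left(5 + U\right)\right) \left(2 + U\right) = \left(5 + 2 U\right) \left(2 + U\right) = \left(2 + U\right) \left(5 + 2 U\right)$)
$h{\left(K \right)} = \left(-1 + K\right) \left(10 + 18 K^{2} + 28 K\right)$ ($h{\left(K \right)} = \left(K - 1\right) \left(K + \left(10 + 2 \left(3 K\right)^{2} + 9 \cdot 3 K\right)\right) = \left(-1 + K\right) \left(K + \left(10 + 2 \cdot 9 K^{2} + 27 K\right)\right) = \left(-1 + K\right) \left(K + \left(10 + 18 K^{2} + 27 K\right)\right) = \left(-1 + K\right) \left(10 + 18 K^{2} + 28 K\right)$)
$- 32 h{\left(2 \right)} = - 32 \left(-10 - 36 + 10 \cdot 2^{2} + 18 \cdot 2^{3}\right) = - 32 \left(-10 - 36 + 10 \cdot 4 + 18 \cdot 8\right) = - 32 \left(-10 - 36 + 40 + 144\right) = \left(-32\right) 138 = -4416$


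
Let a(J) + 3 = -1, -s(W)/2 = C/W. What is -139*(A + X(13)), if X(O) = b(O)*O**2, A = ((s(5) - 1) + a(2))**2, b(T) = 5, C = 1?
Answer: -3037706/25 ≈ -1.2151e+5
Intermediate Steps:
s(W) = -2/W
a(J) = -4 (a(J) = -3 - 1 = -4)
A = 729/25 (A = ((-2/5 - 1) - 4)**2 = (-7/5 - 4)**2 = (-27/5)**2 = 729/25 ≈ 29.160)
X(O) = 5*O**2
-139*(A + X(13)) = -139*(729/25 + 5*13**2) = -139*(729/25 + 5*169) = -139*(729/25 + 845) = -139*21854/25 = -3037706/25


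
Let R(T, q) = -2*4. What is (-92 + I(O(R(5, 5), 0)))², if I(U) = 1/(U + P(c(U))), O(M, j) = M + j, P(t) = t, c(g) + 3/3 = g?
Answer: 2449225/289 ≈ 8474.8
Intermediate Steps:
R(T, q) = -8
c(g) = -1 + g
I(U) = 1/(-1 + 2*U) (I(U) = 1/(U + (-1 + U)) = 1/(-1 + 2*U))
(-92 + I(O(R(5, 5), 0)))² = (-92 + 1/(-1 + 2*(-8 + 0)))² = (-92 + 1/(-1 + 2*(-8)))² = (-92 + 1/(-1 - 16))² = (-92 + 1/(-17))² = (-92 - 1/17)² = (-1565/17)² = 2449225/289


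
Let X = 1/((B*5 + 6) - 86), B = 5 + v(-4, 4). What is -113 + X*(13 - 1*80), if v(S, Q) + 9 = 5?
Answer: -8408/75 ≈ -112.11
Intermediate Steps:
v(S, Q) = -4 (v(S, Q) = -9 + 5 = -4)
B = 1 (B = 5 - 4 = 1)
X = -1/75 (X = 1/((1*5 + 6) - 86) = 1/((5 + 6) - 86) = 1/(11 - 86) = 1/(-75) = -1/75 ≈ -0.013333)
-113 + X*(13 - 1*80) = -113 - (13 - 1*80)/75 = -113 - (13 - 80)/75 = -113 - 1/75*(-67) = -113 + 67/75 = -8408/75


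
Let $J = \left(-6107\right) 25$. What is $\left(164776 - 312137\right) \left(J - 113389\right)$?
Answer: $39207457104$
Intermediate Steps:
$J = -152675$
$\left(164776 - 312137\right) \left(J - 113389\right) = \left(164776 - 312137\right) \left(-152675 - 113389\right) = \left(-147361\right) \left(-266064\right) = 39207457104$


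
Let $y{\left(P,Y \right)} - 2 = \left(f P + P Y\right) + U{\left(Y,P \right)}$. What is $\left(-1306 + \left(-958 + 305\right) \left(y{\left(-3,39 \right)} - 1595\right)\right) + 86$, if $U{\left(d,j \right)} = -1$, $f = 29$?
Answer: $1172874$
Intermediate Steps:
$y{\left(P,Y \right)} = 1 + 29 P + P Y$ ($y{\left(P,Y \right)} = 2 - \left(1 - 29 P - P Y\right) = 2 + \left(-1 + 29 P + P Y\right) = 1 + 29 P + P Y$)
$\left(-1306 + \left(-958 + 305\right) \left(y{\left(-3,39 \right)} - 1595\right)\right) + 86 = \left(-1306 + \left(-958 + 305\right) \left(\left(1 + 29 \left(-3\right) - 117\right) - 1595\right)\right) + 86 = \left(-1306 - 653 \left(\left(1 - 87 - 117\right) - 1595\right)\right) + 86 = \left(-1306 - 653 \left(-203 - 1595\right)\right) + 86 = \left(-1306 - -1174094\right) + 86 = \left(-1306 + 1174094\right) + 86 = 1172788 + 86 = 1172874$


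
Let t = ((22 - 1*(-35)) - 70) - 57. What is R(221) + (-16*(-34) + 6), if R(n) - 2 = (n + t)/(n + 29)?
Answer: 138151/250 ≈ 552.60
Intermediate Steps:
t = -70 (t = ((22 + 35) - 70) - 57 = (57 - 70) - 57 = -13 - 57 = -70)
R(n) = 2 + (-70 + n)/(29 + n) (R(n) = 2 + (n - 70)/(n + 29) = 2 + (-70 + n)/(29 + n))
R(221) + (-16*(-34) + 6) = 3*(-4 + 221)/(29 + 221) + (-16*(-34) + 6) = 3*217/250 + (544 + 6) = 3*(1/250)*217 + 550 = 651/250 + 550 = 138151/250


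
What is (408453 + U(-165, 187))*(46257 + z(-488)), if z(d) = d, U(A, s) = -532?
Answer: 18670136249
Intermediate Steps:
(408453 + U(-165, 187))*(46257 + z(-488)) = (408453 - 532)*(46257 - 488) = 407921*45769 = 18670136249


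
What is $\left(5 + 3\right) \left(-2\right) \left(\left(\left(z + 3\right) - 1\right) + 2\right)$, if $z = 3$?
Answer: $-112$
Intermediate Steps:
$\left(5 + 3\right) \left(-2\right) \left(\left(\left(z + 3\right) - 1\right) + 2\right) = \left(5 + 3\right) \left(-2\right) \left(\left(\left(3 + 3\right) - 1\right) + 2\right) = 8 \left(-2\right) \left(\left(6 - 1\right) + 2\right) = - 16 \left(5 + 2\right) = \left(-16\right) 7 = -112$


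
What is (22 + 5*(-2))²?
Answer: 144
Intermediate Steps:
(22 + 5*(-2))² = (22 - 10)² = 12² = 144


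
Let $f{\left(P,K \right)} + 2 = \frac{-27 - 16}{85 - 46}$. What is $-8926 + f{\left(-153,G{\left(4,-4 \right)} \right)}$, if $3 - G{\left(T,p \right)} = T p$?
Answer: $- \frac{348235}{39} \approx -8929.1$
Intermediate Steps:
$G{\left(T,p \right)} = 3 - T p$
$f{\left(P,K \right)} = - \frac{121}{39}$ ($f{\left(P,K \right)} = -2 + \frac{-27 - 16}{85 - 46} = -2 - \frac{43}{39} = - \frac{121}{39}$)
$-8926 + f{\left(-153,G{\left(4,-4 \right)} \right)} = -8926 - \frac{121}{39} = - \frac{348235}{39}$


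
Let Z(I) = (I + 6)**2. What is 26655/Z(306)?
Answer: 8885/32448 ≈ 0.27382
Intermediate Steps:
Z(I) = (6 + I)**2
26655/Z(306) = 26655/((6 + 306)**2) = 26655/(312**2) = 26655/97344 = 26655*(1/97344) = 8885/32448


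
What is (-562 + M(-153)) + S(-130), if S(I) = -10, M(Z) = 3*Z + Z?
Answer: -1184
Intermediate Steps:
M(Z) = 4*Z
(-562 + M(-153)) + S(-130) = (-562 + 4*(-153)) - 10 = (-562 - 612) - 10 = -1174 - 10 = -1184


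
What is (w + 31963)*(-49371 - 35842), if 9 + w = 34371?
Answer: -5651752225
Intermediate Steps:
w = 34362 (w = -9 + 34371 = 34362)
(w + 31963)*(-49371 - 35842) = (34362 + 31963)*(-49371 - 35842) = 66325*(-85213) = -5651752225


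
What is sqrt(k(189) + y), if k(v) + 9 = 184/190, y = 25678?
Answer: sqrt(231671465)/95 ≈ 160.22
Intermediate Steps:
k(v) = -763/95 (k(v) = -9 + 184/190 = -9 + 184*(1/190) = -9 + 92/95 = -763/95)
sqrt(k(189) + y) = sqrt(-763/95 + 25678) = sqrt(2438647/95) = sqrt(231671465)/95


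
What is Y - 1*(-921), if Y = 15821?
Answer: 16742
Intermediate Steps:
Y - 1*(-921) = 15821 - 1*(-921) = 15821 + 921 = 16742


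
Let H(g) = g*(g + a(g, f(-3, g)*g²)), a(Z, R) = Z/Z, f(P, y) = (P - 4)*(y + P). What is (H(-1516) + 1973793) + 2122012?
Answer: 6392545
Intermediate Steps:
f(P, y) = (-4 + P)*(P + y)
a(Z, R) = 1
H(g) = g*(1 + g) (H(g) = g*(g + 1) = g*(1 + g))
(H(-1516) + 1973793) + 2122012 = (-1516*(1 - 1516) + 1973793) + 2122012 = (-1516*(-1515) + 1973793) + 2122012 = (2296740 + 1973793) + 2122012 = 4270533 + 2122012 = 6392545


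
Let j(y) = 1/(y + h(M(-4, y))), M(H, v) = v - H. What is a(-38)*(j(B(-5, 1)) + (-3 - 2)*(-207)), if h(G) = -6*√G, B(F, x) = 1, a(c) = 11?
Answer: 2037904/179 - 66*√5/179 ≈ 11384.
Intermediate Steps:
j(y) = 1/(y - 6*√(4 + y)) (j(y) = 1/(y - 6*√(y - 1*(-4))) = 1/(y - 6*√(y + 4)) = 1/(y - 6*√(4 + y)))
a(-38)*(j(B(-5, 1)) + (-3 - 2)*(-207)) = 11*(1/(1 - 6*√(4 + 1)) + (-3 - 2)*(-207)) = 11*(1/(1 - 6*√5) - 5*(-207)) = 11*(1/(1 - 6*√5) + 1035) = 11*(1035 + 1/(1 - 6*√5)) = 11385 + 11/(1 - 6*√5)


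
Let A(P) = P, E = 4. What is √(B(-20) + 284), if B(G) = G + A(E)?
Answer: 2*√67 ≈ 16.371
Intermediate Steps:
B(G) = 4 + G (B(G) = G + 4 = 4 + G)
√(B(-20) + 284) = √((4 - 20) + 284) = √(-16 + 284) = √268 = 2*√67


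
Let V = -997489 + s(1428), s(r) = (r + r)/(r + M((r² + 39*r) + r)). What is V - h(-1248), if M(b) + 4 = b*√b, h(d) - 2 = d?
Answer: -71699826094346693381751/71970218204139646 + 93547566*√131019/35985109102069823 ≈ -9.9624e+5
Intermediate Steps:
h(d) = 2 + d
M(b) = -4 + b^(3/2) (M(b) = -4 + b*√b = -4 + b^(3/2))
s(r) = 2*r/(-4 + r + (r² + 40*r)^(3/2)) (s(r) = (r + r)/(r + (-4 + ((r² + 39*r) + r)^(3/2))) = (2*r)/(r + (-4 + (r² + 40*r)^(3/2))) = (2*r)/(-4 + r + (r² + 40*r)^(3/2)) = 2*r/(-4 + r + (r² + 40*r)^(3/2)))
V = -997489 + 2856/(1424 + 8385216*√131019) (V = -997489 + 2*1428/(-4 + 1428 + (1428*(40 + 1428))^(3/2)) = -997489 + 2*1428/(-4 + 1428 + (1428*1468)^(3/2)) = -997489 + 2*1428/(-4 + 1428 + 2096304^(3/2)) = -997489 + 2*1428/(-4 + 1428 + 8385216*√131019) = -997489 + 2*1428/(1424 + 8385216*√131019) = -997489 + 2856/(1424 + 8385216*√131019) ≈ -9.9749e+5)
V - h(-1248) = (-71789500986229051380667/71970218204139646 + 93547566*√131019/35985109102069823) - (2 - 1248) = (-71789500986229051380667/71970218204139646 + 93547566*√131019/35985109102069823) - 1*(-1246) = (-71789500986229051380667/71970218204139646 + 93547566*√131019/35985109102069823) + 1246 = -71699826094346693381751/71970218204139646 + 93547566*√131019/35985109102069823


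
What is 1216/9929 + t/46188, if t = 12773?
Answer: 182987725/458600652 ≈ 0.39901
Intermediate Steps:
1216/9929 + t/46188 = 1216/9929 + 12773/46188 = 182987725/458600652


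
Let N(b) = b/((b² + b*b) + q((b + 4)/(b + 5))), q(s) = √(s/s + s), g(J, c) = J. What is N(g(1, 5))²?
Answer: 36/(12 + √66)² ≈ 0.088894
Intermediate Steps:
q(s) = √(1 + s)
N(b) = b/(√(1 + (4 + b)/(5 + b)) + 2*b²) (N(b) = b/((b² + b*b) + √(1 + (b + 4)/(b + 5))) = b/((b² + b²) + √(1 + (4 + b)/(5 + b))) = b/(2*b² + √(1 + (4 + b)/(5 + b))) = b/(√(1 + (4 + b)/(5 + b)) + 2*b²))
N(g(1, 5))² = (1/(√((9 + 2*1)/(5 + 1)) + 2*1²))² = (1/(√((9 + 2)/6) + 2*1))² = (1/(√((⅙)*11) + 2))² = (1/(√(11/6) + 2))² = (1/(√66/6 + 2))² = (1/(2 + √66/6))² = (2 + √66/6)⁻²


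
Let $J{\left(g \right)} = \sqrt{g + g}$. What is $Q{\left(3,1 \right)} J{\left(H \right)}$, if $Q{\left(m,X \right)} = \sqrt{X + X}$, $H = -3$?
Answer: $2 i \sqrt{3} \approx 3.4641 i$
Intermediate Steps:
$J{\left(g \right)} = \sqrt{2} \sqrt{g}$ ($J{\left(g \right)} = \sqrt{2 g} = \sqrt{2} \sqrt{g}$)
$Q{\left(m,X \right)} = \sqrt{2} \sqrt{X}$ ($Q{\left(m,X \right)} = \sqrt{2 X} = \sqrt{2} \sqrt{X}$)
$Q{\left(3,1 \right)} J{\left(H \right)} = \sqrt{2} \sqrt{1} \sqrt{2} \sqrt{-3} = \sqrt{2} \cdot 1 \sqrt{2} i \sqrt{3} = \sqrt{2} i \sqrt{6} = 2 i \sqrt{3}$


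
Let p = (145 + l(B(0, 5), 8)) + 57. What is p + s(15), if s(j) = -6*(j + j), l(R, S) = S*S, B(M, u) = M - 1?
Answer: 86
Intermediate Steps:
B(M, u) = -1 + M
l(R, S) = S**2
s(j) = -12*j
p = 266 (p = (145 + 8**2) + 57 = (145 + 64) + 57 = 209 + 57 = 266)
p + s(15) = 266 - 12*15 = 266 - 180 = 86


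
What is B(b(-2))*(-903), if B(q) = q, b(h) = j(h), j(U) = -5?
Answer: 4515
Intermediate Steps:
b(h) = -5
B(b(-2))*(-903) = -5*(-903) = 4515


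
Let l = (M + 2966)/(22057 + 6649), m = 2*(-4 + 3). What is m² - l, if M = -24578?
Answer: 68218/14353 ≈ 4.7529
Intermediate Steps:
m = -2 (m = 2*(-1) = -2)
l = -10806/14353 (l = (-24578 + 2966)/(22057 + 6649) = -21612/28706 = -21612*1/28706 = -10806/14353 ≈ -0.75287)
m² - l = (-2)² - 1*(-10806/14353) = 4 + 10806/14353 = 68218/14353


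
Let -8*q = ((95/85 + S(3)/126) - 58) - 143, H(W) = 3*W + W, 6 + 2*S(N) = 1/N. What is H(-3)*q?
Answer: -2569177/8568 ≈ -299.86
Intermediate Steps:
S(N) = -3 + 1/(2*N)
H(W) = 4*W
q = 2569177/102816 (q = -(((95/85 + (-3 + (½)/3)/126) - 58) - 143)/8 = -(((95*(1/85) + (-3 + (½)*(⅓))*(1/126)) - 58) - 143)/8 = -(((19/17 + (-3 + ⅙)*(1/126)) - 58) - 143)/8 = -(((19/17 - 17/6*1/126) - 58) - 143)/8 = -(((19/17 - 17/756) - 58) - 143)/8 = -((14075/12852 - 58) - 143)/8 = -(-731341/12852 - 143)/8 = -⅛*(-2569177/12852) = 2569177/102816 ≈ 24.988)
H(-3)*q = (4*(-3))*(2569177/102816) = -12*2569177/102816 = -2569177/8568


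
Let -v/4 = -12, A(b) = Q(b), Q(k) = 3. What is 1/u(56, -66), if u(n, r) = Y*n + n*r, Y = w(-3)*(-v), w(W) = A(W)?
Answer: -1/11760 ≈ -8.5034e-5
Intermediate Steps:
A(b) = 3
w(W) = 3
v = 48 (v = -4*(-12) = 48)
Y = -144 (Y = 3*(-1*48) = 3*(-48) = -144)
u(n, r) = -144*n + n*r
1/u(56, -66) = 1/(56*(-144 - 66)) = 1/(56*(-210)) = 1/(-11760) = -1/11760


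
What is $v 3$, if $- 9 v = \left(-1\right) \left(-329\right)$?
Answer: $- \frac{329}{3} \approx -109.67$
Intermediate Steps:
$v = - \frac{329}{9}$ ($v = - \frac{\left(-1\right) \left(-329\right)}{9} = \left(- \frac{1}{9}\right) 329 = - \frac{329}{9} \approx -36.556$)
$v 3 = \left(- \frac{329}{9}\right) 3 = - \frac{329}{3}$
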